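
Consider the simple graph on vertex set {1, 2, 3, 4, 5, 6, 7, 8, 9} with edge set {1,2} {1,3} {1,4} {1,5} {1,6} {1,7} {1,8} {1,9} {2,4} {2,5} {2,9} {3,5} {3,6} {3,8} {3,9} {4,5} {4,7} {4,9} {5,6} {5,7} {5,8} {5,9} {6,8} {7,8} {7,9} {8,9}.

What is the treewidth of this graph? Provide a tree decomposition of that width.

The largest bag has 5 vertices, giving width 4; this decomposition certifies tw(G) ≤ 4. For the lower bound, the 5 vertices {1, 3, 5, 8, 9} are pairwise adjacent, and any tree decomposition puts a clique entirely inside one bag — forcing width ≥ 4. Hence tw(G) = 4 exactly.

Treewidth 4.
Bags: B1 = {1, 4, 5, 7, 9}  B2 = {1, 5, 7, 8, 9}  B3 = {1, 3, 5, 8, 9}  B4 = {1, 2, 4, 5, 9}  B5 = {1, 3, 5, 6, 8}
Tree: B1–B2, B2–B3, B1–B4, B3–B5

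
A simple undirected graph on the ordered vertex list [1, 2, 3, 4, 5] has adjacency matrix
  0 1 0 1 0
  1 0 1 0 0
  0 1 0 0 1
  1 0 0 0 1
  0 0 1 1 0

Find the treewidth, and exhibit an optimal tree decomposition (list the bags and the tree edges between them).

Treewidth 2.
Bags: B1 = {1, 2, 4}  B2 = {2, 4, 5}  B3 = {2, 3, 5}
Tree: B1–B2, B2–B3

Every bag has size at most 3, so the width is 3 − 1 = 2 and tw(G) ≤ 2. For the lower bound, G contains the cycle 2–1–4–5–3–2, so G is not a forest; only forests have treewidth ≤ 1, hence tw(G) ≥ 2. Hence tw(G) = 2 exactly.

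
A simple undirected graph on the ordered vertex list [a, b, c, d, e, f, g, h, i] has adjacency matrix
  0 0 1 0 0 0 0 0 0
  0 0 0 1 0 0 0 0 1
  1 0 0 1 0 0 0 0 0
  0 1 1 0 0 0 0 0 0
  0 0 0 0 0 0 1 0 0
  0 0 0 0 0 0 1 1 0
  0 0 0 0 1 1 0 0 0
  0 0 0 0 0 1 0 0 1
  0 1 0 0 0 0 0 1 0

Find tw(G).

1

A width-1 tree decomposition is:
Bags: B1 = {a, c}  B2 = {c, d}  B3 = {b, d}  B4 = {b, i}  B5 = {h, i}  B6 = {f, h}  B7 = {f, g}  B8 = {e, g}
Tree: B1–B2, B2–B3, B3–B4, B4–B5, B5–B6, B6–B7, B7–B8
Each bag holds 2 vertices, so the decomposition has width 1, which upper-bounds the treewidth. Since G has at least one edge (e.g. a–c), it is not an edgeless graph, so tw(G) ≥ 1. Combining the bounds, tw(G) = 1.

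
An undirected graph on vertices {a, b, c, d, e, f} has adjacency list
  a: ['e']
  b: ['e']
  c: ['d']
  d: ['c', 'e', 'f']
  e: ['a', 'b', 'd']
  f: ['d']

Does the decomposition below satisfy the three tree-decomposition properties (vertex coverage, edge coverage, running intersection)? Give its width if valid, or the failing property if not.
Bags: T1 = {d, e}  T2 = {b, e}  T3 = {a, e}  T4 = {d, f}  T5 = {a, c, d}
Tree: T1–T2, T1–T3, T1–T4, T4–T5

No — bags containing vertex a are not connected in the tree.

A tree decomposition must satisfy three properties: every vertex lies in some bag; for every edge, both endpoints lie together in some bag; and for every vertex, the bags containing it form a connected subtree. Here bags containing vertex a are not connected in the tree, so the decomposition is invalid.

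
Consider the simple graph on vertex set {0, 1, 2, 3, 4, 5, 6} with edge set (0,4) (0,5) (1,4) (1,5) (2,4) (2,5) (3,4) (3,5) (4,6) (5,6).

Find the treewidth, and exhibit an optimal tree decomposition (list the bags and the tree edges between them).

Treewidth 2.
One optimal decomposition is:
Bags: B1 = {1, 4, 5}  B2 = {4, 5, 6}  B3 = {0, 4, 5}  B4 = {2, 4, 5}  B5 = {3, 4, 5}
Tree: B1–B2, B2–B3, B3–B4, B4–B5

Every bag has size at most 3, so the width is 3 − 1 = 2 and tw(G) ≤ 2. Since 4–1–5–6–4 is a cycle in G, G is not acyclic. Forests are exactly the graphs of treewidth ≤ 1, so tw(G) ≥ 2. Therefore the treewidth is 2.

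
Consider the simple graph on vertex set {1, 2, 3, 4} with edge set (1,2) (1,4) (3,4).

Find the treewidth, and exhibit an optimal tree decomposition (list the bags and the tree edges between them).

Treewidth 1.
One such decomposition:
Bags: B1 = {3, 4}  B2 = {1, 4}  B3 = {1, 2}
Tree: B1–B2, B2–B3

The largest bag has 2 vertices, giving width 1; this decomposition certifies tw(G) ≤ 1. G has an edge, so its treewidth is at least 1. Hence tw(G) = 1 exactly.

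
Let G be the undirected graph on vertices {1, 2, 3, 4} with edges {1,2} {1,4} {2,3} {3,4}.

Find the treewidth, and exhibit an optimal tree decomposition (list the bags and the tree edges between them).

The largest bag has 3 vertices, giving width 2; this decomposition certifies tw(G) ≤ 2. The edges 1–4–3–2–1 form a cycle, so G is not a tree and its treewidth is at least 2. Combining the bounds, tw(G) = 2.

Treewidth 2.
Bags: B1 = {1, 3, 4}  B2 = {1, 2, 3}
Tree: B1–B2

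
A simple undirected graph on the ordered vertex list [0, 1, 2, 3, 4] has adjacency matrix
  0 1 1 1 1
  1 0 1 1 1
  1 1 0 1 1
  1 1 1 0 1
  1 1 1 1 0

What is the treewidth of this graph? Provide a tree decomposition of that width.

A single bag containing all 5 vertices is trivially a valid decomposition of width 4. On the other hand G contains the 5-clique {0, 1, 2, 3, 4}. A clique must lie in a single bag of any decomposition, so no decomposition can have width below 4. Hence tw(G) = 4 exactly.

Treewidth 4.
Bags: B1 = {0, 1, 2, 3, 4}
Tree: (single bag)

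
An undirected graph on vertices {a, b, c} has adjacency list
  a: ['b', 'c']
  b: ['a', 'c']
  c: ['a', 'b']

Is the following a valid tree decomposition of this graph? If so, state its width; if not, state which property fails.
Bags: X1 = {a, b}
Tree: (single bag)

No — vertex c appears in no bag.

A tree decomposition must satisfy three properties: every vertex lies in some bag; for every edge, both endpoints lie together in some bag; and for every vertex, the bags containing it form a connected subtree. Here vertex c appears in no bag, so the decomposition is invalid.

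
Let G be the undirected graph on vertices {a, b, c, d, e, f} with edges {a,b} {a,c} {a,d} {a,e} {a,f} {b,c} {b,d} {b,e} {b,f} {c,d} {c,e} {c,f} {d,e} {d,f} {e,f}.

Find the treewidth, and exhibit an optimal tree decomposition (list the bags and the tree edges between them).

A single bag containing all 6 vertices is trivially a valid decomposition of width 5. Conversely, {a, b, c, d, e, f} is a clique of size 6, and the vertices of any clique must share a bag in every tree decomposition; so some bag has ≥ 6 vertices and tw(G) ≥ 5. Hence tw(G) = 5 exactly.

Treewidth 5.
Bags: B1 = {a, b, c, d, e, f}
Tree: (single bag)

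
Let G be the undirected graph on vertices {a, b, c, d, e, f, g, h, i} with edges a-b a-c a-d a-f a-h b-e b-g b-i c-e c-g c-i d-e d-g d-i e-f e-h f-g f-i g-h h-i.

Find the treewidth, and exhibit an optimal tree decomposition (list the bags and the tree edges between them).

Every bag has size at most 5, so the width is 5 − 1 = 4 and tw(G) ≤ 4. For the lower bound: the 5 vertex sets {e,h}, {d,g}, {a,c}, {i}, {b} are disjoint, each induces a connected subgraph, and every pair is joined by at least one edge of G. Contracting each set to a single vertex therefore yields K_{5} as a minor, and since treewidth is minor-monotone, tw(G) ≥ tw(K_{5}) = 4. The upper and lower bounds meet at 4, so that is the treewidth.

Treewidth 4.
Bags: B1 = {a, e, g, h, i}  B2 = {a, d, e, g, i}  B3 = {a, c, e, g, i}  B4 = {a, b, e, g, i}  B5 = {a, e, f, g, i}
Tree: B1–B2, B2–B3, B3–B4, B4–B5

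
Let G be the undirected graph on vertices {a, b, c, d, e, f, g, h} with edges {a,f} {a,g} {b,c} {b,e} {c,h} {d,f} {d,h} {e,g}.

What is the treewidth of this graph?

2

A width-2 tree decomposition is:
Bags: B1 = {c, d, h}  B2 = {b, c, d}  B3 = {b, d, e}  B4 = {d, e, g}  B5 = {a, d, g}  B6 = {a, d, f}
Tree: B1–B2, B2–B3, B3–B4, B4–B5, B5–B6
The largest bag has 3 vertices, giving width 2; this decomposition certifies tw(G) ≤ 2. The edges d–h–c–b–e–g–a–f–d form a cycle, so G is not a tree and its treewidth is at least 2. The upper and lower bounds meet at 2, so that is the treewidth.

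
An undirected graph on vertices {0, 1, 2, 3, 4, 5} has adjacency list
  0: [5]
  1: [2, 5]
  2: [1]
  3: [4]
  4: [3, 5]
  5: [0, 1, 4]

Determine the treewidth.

A width-1 tree decomposition is:
Bags: B1 = {1, 2}  B2 = {1, 5}  B3 = {4, 5}  B4 = {3, 4}  B5 = {0, 5}
Tree: B1–B2, B2–B3, B3–B4, B2–B5
Each bag holds 2 vertices, so the decomposition has width 1, which upper-bounds the treewidth. G has an edge, so its treewidth is at least 1. The upper and lower bounds meet at 1, so that is the treewidth.

1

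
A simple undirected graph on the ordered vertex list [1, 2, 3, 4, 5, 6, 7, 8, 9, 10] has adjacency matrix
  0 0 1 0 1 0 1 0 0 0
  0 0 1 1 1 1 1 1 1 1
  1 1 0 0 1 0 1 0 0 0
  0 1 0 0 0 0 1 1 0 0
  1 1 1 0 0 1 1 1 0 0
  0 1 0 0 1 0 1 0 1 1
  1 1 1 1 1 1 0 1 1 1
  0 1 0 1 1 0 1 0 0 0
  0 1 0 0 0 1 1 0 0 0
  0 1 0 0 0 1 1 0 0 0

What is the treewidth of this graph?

3

A width-3 tree decomposition is:
Bags: B1 = {2, 6, 7, 10}  B2 = {2, 5, 6, 7}  B3 = {2, 3, 5, 7}  B4 = {2, 5, 7, 8}  B5 = {2, 6, 7, 9}  B6 = {2, 4, 7, 8}  B7 = {1, 3, 5, 7}
Tree: B1–B2, B2–B3, B2–B4, B2–B5, B4–B6, B3–B7
Every bag has size at most 4, so the width is 4 − 1 = 3 and tw(G) ≤ 3. For the lower bound, the 4 vertices {1, 3, 5, 7} are pairwise adjacent, and any tree decomposition puts a clique entirely inside one bag — forcing width ≥ 3. Combining the bounds, tw(G) = 3.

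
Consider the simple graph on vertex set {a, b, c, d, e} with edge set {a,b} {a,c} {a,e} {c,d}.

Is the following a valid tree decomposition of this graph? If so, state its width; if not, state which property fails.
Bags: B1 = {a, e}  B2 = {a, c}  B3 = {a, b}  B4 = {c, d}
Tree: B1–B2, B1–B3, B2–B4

Yes; width 1.

Vertex coverage: the bags together contain {a, b, c, d, e}, the full vertex set. Edge coverage: each edge of G has both endpoints in at least one bag. Running intersection: for every vertex, the bags containing it form a connected subtree. All three properties hold, so this is a valid tree decomposition of width max|bag| − 1 = 1, and hence tw(G) ≤ 1.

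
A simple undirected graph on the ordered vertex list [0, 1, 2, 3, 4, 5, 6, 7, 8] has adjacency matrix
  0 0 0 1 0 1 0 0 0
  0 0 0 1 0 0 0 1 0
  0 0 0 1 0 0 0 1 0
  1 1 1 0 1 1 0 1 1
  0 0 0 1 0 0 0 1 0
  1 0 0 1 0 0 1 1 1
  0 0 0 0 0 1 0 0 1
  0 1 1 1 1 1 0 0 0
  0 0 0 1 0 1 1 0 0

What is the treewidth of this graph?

A width-2 tree decomposition is:
Bags: B1 = {5, 6, 8}  B2 = {3, 5, 8}  B3 = {3, 5, 7}  B4 = {0, 3, 5}  B5 = {1, 3, 7}  B6 = {2, 3, 7}  B7 = {3, 4, 7}
Tree: B1–B2, B2–B3, B2–B4, B3–B5, B5–B6, B5–B7
The largest bag has 3 vertices, giving width 2; this decomposition certifies tw(G) ≤ 2. For the lower bound, the 3 vertices {0, 3, 5} are pairwise adjacent, and any tree decomposition puts a clique entirely inside one bag — forcing width ≥ 2. The upper and lower bounds meet at 2, so that is the treewidth.

2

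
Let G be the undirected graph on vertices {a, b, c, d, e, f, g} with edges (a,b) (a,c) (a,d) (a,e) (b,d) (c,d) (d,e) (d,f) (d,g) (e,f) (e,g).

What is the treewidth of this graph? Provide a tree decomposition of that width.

The largest bag has 3 vertices, giving width 2; this decomposition certifies tw(G) ≤ 2. Conversely, {d, e, g} is a clique of size 3, and the vertices of any clique must share a bag in every tree decomposition; so some bag has ≥ 3 vertices and tw(G) ≥ 2. Hence tw(G) = 2 exactly.

Treewidth 2.
One such decomposition:
Bags: B1 = {d, e, g}  B2 = {a, d, e}  B3 = {d, e, f}  B4 = {a, b, d}  B5 = {a, c, d}
Tree: B1–B2, B1–B3, B2–B4, B2–B5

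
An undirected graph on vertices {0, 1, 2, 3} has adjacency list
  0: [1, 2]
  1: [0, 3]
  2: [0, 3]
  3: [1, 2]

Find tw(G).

2

A width-2 tree decomposition is:
Bags: B1 = {0, 1, 2}  B2 = {1, 2, 3}
Tree: B1–B2
Every bag has size at most 3, so the width is 3 − 1 = 2 and tw(G) ≤ 2. For the lower bound, G contains the cycle 2–0–1–3–2, so G is not a forest; only forests have treewidth ≤ 1, hence tw(G) ≥ 2. Combining the bounds, tw(G) = 2.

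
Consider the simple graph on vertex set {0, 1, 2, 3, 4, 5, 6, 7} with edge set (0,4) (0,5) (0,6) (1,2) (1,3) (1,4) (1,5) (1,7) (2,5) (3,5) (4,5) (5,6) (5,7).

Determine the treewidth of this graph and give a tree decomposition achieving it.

Each bag holds 3 vertices, so the decomposition has width 2, which upper-bounds the treewidth. Conversely, {0, 4, 5} is a clique of size 3, and the vertices of any clique must share a bag in every tree decomposition; so some bag has ≥ 3 vertices and tw(G) ≥ 2. Hence tw(G) = 2 exactly.

Treewidth 2.
One such decomposition:
Bags: B1 = {1, 4, 5}  B2 = {1, 3, 5}  B3 = {0, 4, 5}  B4 = {1, 2, 5}  B5 = {1, 5, 7}  B6 = {0, 5, 6}
Tree: B1–B2, B1–B3, B1–B4, B2–B5, B3–B6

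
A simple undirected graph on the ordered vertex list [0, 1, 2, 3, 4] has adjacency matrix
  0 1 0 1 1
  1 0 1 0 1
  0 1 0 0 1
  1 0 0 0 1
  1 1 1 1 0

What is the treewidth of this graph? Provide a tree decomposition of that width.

Treewidth 2.
One such decomposition:
Bags: B1 = {0, 1, 4}  B2 = {1, 2, 4}  B3 = {0, 3, 4}
Tree: B1–B2, B1–B3

The largest bag has 3 vertices, giving width 2; this decomposition certifies tw(G) ≤ 2. For the lower bound, the 3 vertices {0, 1, 4} are pairwise adjacent, and any tree decomposition puts a clique entirely inside one bag — forcing width ≥ 2. Hence tw(G) = 2 exactly.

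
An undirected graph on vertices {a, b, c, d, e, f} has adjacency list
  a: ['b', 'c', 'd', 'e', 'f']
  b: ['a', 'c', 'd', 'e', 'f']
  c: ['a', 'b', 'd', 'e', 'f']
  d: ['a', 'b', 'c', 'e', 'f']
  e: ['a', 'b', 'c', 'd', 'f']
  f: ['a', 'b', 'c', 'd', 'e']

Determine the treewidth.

A width-5 tree decomposition is:
Bags: B1 = {a, b, c, d, e, f}
Tree: (single bag)
A single bag containing all 6 vertices is trivially a valid decomposition of width 5. On the other hand G contains the 6-clique {a, b, c, d, e, f}. A clique must lie in a single bag of any decomposition, so no decomposition can have width below 5. Combining the bounds, tw(G) = 5.

5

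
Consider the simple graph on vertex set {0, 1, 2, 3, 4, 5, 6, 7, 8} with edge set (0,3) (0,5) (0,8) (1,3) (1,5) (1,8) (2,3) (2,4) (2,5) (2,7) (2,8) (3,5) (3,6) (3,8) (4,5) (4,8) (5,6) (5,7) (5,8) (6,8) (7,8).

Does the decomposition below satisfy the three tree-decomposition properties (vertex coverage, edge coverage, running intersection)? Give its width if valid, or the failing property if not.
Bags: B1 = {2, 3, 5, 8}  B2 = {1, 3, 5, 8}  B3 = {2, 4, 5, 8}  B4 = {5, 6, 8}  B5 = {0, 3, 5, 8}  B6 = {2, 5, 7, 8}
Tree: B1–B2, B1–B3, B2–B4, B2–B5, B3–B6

A tree decomposition must satisfy three properties: every vertex lies in some bag; for every edge, both endpoints lie together in some bag; and for every vertex, the bags containing it form a connected subtree. Here edge (3,6) lies in no bag, so the decomposition is invalid.

No — edge (3,6) lies in no bag.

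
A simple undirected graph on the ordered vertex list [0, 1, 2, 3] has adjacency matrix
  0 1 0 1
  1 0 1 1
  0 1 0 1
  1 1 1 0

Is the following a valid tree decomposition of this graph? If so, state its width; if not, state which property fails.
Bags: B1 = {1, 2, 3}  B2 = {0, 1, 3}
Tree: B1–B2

Vertex coverage: the bags together contain {0, 1, 2, 3}, the full vertex set. Edge coverage: each edge of G has both endpoints in at least one bag. Running intersection: for every vertex, the bags containing it form a connected subtree. All three properties hold, so this is a valid tree decomposition of width max|bag| − 1 = 2, and hence tw(G) ≤ 2.

Yes; width 2.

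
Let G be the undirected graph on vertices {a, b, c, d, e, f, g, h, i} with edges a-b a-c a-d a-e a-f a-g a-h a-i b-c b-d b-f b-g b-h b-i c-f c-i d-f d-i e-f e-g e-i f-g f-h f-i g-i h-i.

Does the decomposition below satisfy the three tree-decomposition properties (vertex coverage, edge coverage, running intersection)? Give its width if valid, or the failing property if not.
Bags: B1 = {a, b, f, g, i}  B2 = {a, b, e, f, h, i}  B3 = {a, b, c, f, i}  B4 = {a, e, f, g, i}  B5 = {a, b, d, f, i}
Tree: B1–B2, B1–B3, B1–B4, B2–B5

A tree decomposition must satisfy three properties: every vertex lies in some bag; for every edge, both endpoints lie together in some bag; and for every vertex, the bags containing it form a connected subtree. Here bags containing vertex e are not connected in the tree, so the decomposition is invalid.

No — bags containing vertex e are not connected in the tree.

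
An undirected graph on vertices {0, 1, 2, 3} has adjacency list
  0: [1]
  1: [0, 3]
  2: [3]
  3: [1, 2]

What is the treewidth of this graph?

A width-1 tree decomposition is:
Bags: B1 = {0, 1}  B2 = {1, 3}  B3 = {2, 3}
Tree: B1–B2, B2–B3
Every bag has size at most 2, so the width is 2 − 1 = 1 and tw(G) ≤ 1. Any graph with an edge has treewidth ≥ 1, and G has the edge 0–1. Hence tw(G) = 1 exactly.

1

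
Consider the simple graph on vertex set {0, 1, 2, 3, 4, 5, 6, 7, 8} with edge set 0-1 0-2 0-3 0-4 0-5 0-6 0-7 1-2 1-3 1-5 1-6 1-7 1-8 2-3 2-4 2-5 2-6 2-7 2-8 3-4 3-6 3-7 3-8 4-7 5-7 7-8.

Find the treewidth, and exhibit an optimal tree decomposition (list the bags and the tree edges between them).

Treewidth 4.
One such decomposition:
Bags: B1 = {0, 1, 2, 3, 7}  B2 = {0, 2, 3, 4, 7}  B3 = {1, 2, 3, 7, 8}  B4 = {0, 1, 2, 3, 6}  B5 = {0, 1, 2, 5, 7}
Tree: B1–B2, B1–B3, B1–B4, B1–B5

Each bag holds 5 vertices, so the decomposition has width 4, which upper-bounds the treewidth. On the other hand G contains the 5-clique {0, 1, 2, 3, 6}. A clique must lie in a single bag of any decomposition, so no decomposition can have width below 4. Combining the bounds, tw(G) = 4.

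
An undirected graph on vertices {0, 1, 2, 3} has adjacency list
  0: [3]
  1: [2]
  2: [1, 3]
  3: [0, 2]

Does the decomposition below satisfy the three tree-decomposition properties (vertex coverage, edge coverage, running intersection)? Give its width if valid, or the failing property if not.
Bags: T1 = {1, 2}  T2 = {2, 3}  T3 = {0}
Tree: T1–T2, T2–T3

No — edge (3,0) lies in no bag.

A tree decomposition must satisfy three properties: every vertex lies in some bag; for every edge, both endpoints lie together in some bag; and for every vertex, the bags containing it form a connected subtree. Here edge (3,0) lies in no bag, so the decomposition is invalid.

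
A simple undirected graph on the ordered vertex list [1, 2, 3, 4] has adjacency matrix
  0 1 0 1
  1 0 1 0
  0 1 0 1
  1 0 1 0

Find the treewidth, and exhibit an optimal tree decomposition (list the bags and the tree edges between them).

The largest bag has 3 vertices, giving width 2; this decomposition certifies tw(G) ≤ 2. For the lower bound, G contains the cycle 4–1–2–3–4, so G is not a forest; only forests have treewidth ≤ 1, hence tw(G) ≥ 2. The upper and lower bounds meet at 2, so that is the treewidth.

Treewidth 2.
Bags: B1 = {1, 2, 4}  B2 = {2, 3, 4}
Tree: B1–B2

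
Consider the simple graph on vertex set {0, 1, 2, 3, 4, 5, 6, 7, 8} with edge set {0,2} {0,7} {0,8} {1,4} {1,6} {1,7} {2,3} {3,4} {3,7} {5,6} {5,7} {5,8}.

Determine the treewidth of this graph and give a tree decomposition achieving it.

Treewidth 3.
One such decomposition:
Bags: B1 = {1, 3, 4, 6}  B2 = {1, 3, 6, 7}  B3 = {3, 5, 6, 7}  B4 = {2, 3, 5, 7}  B5 = {0, 2, 5, 7}  B6 = {0, 2, 5, 8}
Tree: B1–B2, B2–B3, B3–B4, B4–B5, B5–B6

Every bag has size at most 4, so the width is 4 − 1 = 3 and tw(G) ≤ 3. For the lower bound: the 4 vertex sets {1,4,6}, {3}, {7}, {0,2,5,8} are disjoint, each induces a connected subgraph, and every pair is joined by at least one edge of G. Contracting each set to a single vertex therefore yields K_{4} as a minor, and since treewidth is minor-monotone, tw(G) ≥ tw(K_{4}) = 3. Combining the bounds, tw(G) = 3.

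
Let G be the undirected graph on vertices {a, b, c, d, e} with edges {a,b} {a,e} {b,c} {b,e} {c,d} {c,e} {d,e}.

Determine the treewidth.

A width-2 tree decomposition is:
Bags: B1 = {a, b, e}  B2 = {b, c, e}  B3 = {c, d, e}
Tree: B1–B2, B2–B3
Every bag has size at most 3, so the width is 3 − 1 = 2 and tw(G) ≤ 2. On the other hand G contains the 3-clique {c, d, e}. A clique must lie in a single bag of any decomposition, so no decomposition can have width below 2. The upper and lower bounds meet at 2, so that is the treewidth.

2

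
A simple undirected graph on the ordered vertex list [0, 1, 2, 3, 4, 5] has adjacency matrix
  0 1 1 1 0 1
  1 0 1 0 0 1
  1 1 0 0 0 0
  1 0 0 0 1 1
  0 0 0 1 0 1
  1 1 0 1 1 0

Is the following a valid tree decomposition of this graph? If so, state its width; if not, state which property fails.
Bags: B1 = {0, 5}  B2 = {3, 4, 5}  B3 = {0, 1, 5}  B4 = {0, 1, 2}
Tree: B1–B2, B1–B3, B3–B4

A tree decomposition must satisfy three properties: every vertex lies in some bag; for every edge, both endpoints lie together in some bag; and for every vertex, the bags containing it form a connected subtree. Here edge (3,0) lies in no bag, so the decomposition is invalid.

No — edge (3,0) lies in no bag.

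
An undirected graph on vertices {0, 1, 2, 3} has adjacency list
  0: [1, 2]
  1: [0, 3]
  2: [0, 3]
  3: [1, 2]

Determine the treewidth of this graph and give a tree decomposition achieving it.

Treewidth 2.
One optimal decomposition is:
Bags: B1 = {0, 1, 2}  B2 = {1, 2, 3}
Tree: B1–B2

The largest bag has 3 vertices, giving width 2; this decomposition certifies tw(G) ≤ 2. For the lower bound, G contains the cycle 2–0–1–3–2, so G is not a forest; only forests have treewidth ≤ 1, hence tw(G) ≥ 2. Combining the bounds, tw(G) = 2.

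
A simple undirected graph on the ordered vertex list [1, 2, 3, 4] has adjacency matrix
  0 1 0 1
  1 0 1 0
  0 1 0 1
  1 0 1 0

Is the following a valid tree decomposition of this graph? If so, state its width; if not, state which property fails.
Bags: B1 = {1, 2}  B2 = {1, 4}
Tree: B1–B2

A tree decomposition must satisfy three properties: every vertex lies in some bag; for every edge, both endpoints lie together in some bag; and for every vertex, the bags containing it form a connected subtree. Here vertex 3 appears in no bag, so the decomposition is invalid.

No — vertex 3 appears in no bag.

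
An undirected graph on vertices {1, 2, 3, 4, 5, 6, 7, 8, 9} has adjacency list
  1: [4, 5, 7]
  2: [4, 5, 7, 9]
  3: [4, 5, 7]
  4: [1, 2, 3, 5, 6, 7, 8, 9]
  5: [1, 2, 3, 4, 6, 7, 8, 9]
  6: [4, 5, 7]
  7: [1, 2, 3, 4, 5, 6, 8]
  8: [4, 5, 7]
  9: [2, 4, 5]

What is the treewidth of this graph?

A width-3 tree decomposition is:
Bags: B1 = {4, 5, 7, 8}  B2 = {4, 5, 6, 7}  B3 = {1, 4, 5, 7}  B4 = {2, 4, 5, 7}  B5 = {3, 4, 5, 7}  B6 = {2, 4, 5, 9}
Tree: B1–B2, B1–B3, B2–B4, B2–B5, B4–B6
The largest bag has 4 vertices, giving width 3; this decomposition certifies tw(G) ≤ 3. On the other hand G contains the 4-clique {2, 4, 5, 9}. A clique must lie in a single bag of any decomposition, so no decomposition can have width below 3. Combining the bounds, tw(G) = 3.

3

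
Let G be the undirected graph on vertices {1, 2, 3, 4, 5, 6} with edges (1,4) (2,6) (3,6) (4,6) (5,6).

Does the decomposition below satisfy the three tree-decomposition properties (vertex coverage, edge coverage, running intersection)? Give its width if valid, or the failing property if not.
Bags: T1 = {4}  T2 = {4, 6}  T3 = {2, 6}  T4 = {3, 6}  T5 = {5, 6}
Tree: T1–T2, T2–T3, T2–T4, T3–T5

No — vertex 1 appears in no bag.

A tree decomposition must satisfy three properties: every vertex lies in some bag; for every edge, both endpoints lie together in some bag; and for every vertex, the bags containing it form a connected subtree. Here vertex 1 appears in no bag, so the decomposition is invalid.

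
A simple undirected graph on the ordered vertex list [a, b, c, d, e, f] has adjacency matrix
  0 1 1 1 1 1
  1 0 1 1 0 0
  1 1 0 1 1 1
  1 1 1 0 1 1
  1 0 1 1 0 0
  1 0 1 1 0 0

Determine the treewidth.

A width-3 tree decomposition is:
Bags: B1 = {a, c, d, e}  B2 = {a, c, d, f}  B3 = {a, b, c, d}
Tree: B1–B2, B2–B3
The largest bag has 4 vertices, giving width 3; this decomposition certifies tw(G) ≤ 3. For the lower bound, the 4 vertices {a, c, d, e} are pairwise adjacent, and any tree decomposition puts a clique entirely inside one bag — forcing width ≥ 3. The upper and lower bounds meet at 3, so that is the treewidth.

3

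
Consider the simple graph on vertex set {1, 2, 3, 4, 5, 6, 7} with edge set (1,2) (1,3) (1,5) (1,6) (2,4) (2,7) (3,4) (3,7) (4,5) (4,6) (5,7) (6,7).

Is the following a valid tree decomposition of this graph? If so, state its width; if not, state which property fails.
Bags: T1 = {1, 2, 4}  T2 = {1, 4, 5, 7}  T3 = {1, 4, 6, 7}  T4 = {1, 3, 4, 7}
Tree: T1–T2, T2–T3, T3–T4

A tree decomposition must satisfy three properties: every vertex lies in some bag; for every edge, both endpoints lie together in some bag; and for every vertex, the bags containing it form a connected subtree. Here edge (7,2) lies in no bag, so the decomposition is invalid.

No — edge (7,2) lies in no bag.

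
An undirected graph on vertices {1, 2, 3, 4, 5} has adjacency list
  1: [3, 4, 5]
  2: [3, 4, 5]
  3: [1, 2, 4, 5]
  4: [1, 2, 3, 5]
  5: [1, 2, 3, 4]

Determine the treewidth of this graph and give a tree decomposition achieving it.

Treewidth 3.
One optimal decomposition is:
Bags: B1 = {1, 3, 4, 5}  B2 = {2, 3, 4, 5}
Tree: B1–B2

Every bag has size at most 4, so the width is 4 − 1 = 3 and tw(G) ≤ 3. Conversely, {1, 3, 4, 5} is a clique of size 4, and the vertices of any clique must share a bag in every tree decomposition; so some bag has ≥ 4 vertices and tw(G) ≥ 3. The upper and lower bounds meet at 3, so that is the treewidth.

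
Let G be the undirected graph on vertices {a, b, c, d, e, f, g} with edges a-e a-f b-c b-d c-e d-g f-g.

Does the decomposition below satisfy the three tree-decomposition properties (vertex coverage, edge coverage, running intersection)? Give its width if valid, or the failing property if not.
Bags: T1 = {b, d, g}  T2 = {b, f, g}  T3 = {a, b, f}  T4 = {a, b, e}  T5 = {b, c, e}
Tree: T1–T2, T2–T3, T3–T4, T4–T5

Yes; width 2.

Every vertex of G appears in some bag (union = {a, b, c, d, e, f, g}); every edge is covered by a bag; and for each vertex v the set of bags containing v is connected in the bag tree. The decomposition is therefore valid. The largest bag has 3 vertices, so the width is 2.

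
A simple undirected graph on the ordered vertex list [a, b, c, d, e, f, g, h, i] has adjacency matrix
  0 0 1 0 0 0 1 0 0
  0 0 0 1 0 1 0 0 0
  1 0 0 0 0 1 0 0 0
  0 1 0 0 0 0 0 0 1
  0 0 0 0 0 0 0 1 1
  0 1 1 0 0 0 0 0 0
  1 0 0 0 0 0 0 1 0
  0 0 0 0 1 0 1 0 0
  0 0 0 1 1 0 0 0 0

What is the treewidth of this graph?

A width-2 tree decomposition is:
Bags: B1 = {a, c, f}  B2 = {a, f, g}  B3 = {f, g, h}  B4 = {e, f, h}  B5 = {e, f, i}  B6 = {d, f, i}  B7 = {b, d, f}
Tree: B1–B2, B2–B3, B3–B4, B4–B5, B5–B6, B6–B7
Every bag has size at most 3, so the width is 3 − 1 = 2 and tw(G) ≤ 2. Since f–c–a–g–h–e–i–d–b–f is a cycle in G, G is not acyclic. Forests are exactly the graphs of treewidth ≤ 1, so tw(G) ≥ 2. Therefore the treewidth is 2.

2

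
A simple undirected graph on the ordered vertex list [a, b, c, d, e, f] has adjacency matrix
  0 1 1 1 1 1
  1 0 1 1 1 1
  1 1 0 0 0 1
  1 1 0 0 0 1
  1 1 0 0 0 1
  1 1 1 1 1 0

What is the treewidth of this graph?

3

A width-3 tree decomposition is:
Bags: B1 = {a, b, d, f}  B2 = {a, b, e, f}  B3 = {a, b, c, f}
Tree: B1–B2, B1–B3
The largest bag has 4 vertices, giving width 3; this decomposition certifies tw(G) ≤ 3. For the lower bound, the 4 vertices {a, b, d, f} are pairwise adjacent, and any tree decomposition puts a clique entirely inside one bag — forcing width ≥ 3. Combining the bounds, tw(G) = 3.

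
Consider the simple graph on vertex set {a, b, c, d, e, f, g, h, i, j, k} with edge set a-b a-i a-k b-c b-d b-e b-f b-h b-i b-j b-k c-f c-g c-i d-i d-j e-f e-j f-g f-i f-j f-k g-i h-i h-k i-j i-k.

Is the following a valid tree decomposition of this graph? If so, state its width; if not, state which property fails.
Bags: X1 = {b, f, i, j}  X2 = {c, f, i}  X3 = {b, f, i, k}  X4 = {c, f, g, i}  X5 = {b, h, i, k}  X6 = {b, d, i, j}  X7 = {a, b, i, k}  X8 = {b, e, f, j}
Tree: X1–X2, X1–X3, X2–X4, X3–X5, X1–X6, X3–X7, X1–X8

A tree decomposition must satisfy three properties: every vertex lies in some bag; for every edge, both endpoints lie together in some bag; and for every vertex, the bags containing it form a connected subtree. Here edge (b,c) lies in no bag, so the decomposition is invalid.

No — edge (b,c) lies in no bag.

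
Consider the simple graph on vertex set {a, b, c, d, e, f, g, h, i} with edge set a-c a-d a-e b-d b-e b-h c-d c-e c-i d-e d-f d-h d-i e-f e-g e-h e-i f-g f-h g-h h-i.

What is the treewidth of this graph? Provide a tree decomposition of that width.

Treewidth 3.
One such decomposition:
Bags: B1 = {e, f, g, h}  B2 = {d, e, f, h}  B3 = {d, e, h, i}  B4 = {c, d, e, i}  B5 = {b, d, e, h}  B6 = {a, c, d, e}
Tree: B1–B2, B2–B3, B3–B4, B2–B5, B4–B6

Every bag has size at most 4, so the width is 4 − 1 = 3 and tw(G) ≤ 3. For the lower bound, the 4 vertices {d, e, f, h} are pairwise adjacent, and any tree decomposition puts a clique entirely inside one bag — forcing width ≥ 3. Combining the bounds, tw(G) = 3.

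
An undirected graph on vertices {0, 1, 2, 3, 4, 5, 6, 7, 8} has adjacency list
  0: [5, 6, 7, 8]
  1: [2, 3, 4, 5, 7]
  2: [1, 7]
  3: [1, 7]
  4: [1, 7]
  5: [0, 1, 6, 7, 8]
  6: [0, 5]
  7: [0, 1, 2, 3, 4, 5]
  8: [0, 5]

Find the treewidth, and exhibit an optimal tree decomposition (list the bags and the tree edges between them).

Treewidth 2.
One such decomposition:
Bags: B1 = {1, 5, 7}  B2 = {1, 3, 7}  B3 = {0, 5, 7}  B4 = {1, 2, 7}  B5 = {0, 5, 6}  B6 = {1, 4, 7}  B7 = {0, 5, 8}
Tree: B1–B2, B1–B3, B2–B4, B3–B5, B4–B6, B3–B7

The largest bag has 3 vertices, giving width 2; this decomposition certifies tw(G) ≤ 2. For the lower bound, the 3 vertices {0, 5, 8} are pairwise adjacent, and any tree decomposition puts a clique entirely inside one bag — forcing width ≥ 2. Combining the bounds, tw(G) = 2.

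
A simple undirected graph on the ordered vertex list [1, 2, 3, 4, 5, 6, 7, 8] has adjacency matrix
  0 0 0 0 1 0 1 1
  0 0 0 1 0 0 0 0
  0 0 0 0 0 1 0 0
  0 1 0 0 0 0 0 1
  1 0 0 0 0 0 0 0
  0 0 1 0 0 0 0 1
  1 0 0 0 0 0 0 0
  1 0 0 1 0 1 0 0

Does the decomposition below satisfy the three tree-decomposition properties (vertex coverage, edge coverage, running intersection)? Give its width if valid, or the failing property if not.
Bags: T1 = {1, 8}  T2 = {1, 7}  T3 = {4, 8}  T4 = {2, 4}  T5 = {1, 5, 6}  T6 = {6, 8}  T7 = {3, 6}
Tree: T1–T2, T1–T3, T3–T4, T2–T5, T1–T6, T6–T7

A tree decomposition must satisfy three properties: every vertex lies in some bag; for every edge, both endpoints lie together in some bag; and for every vertex, the bags containing it form a connected subtree. Here bags containing vertex 6 are not connected in the tree, so the decomposition is invalid.

No — bags containing vertex 6 are not connected in the tree.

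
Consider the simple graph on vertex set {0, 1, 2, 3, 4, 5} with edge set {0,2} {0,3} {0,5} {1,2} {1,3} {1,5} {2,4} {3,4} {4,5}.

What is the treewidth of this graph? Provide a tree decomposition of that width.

Each bag holds 4 vertices, so the decomposition has width 3, which upper-bounds the treewidth. For the lower bound: the 4 vertex sets {4,5}, {1,2}, {3}, {0} are disjoint, each induces a connected subgraph, and every pair is joined by at least one edge of G. Contracting each set to a single vertex therefore yields K_{4} as a minor, and since treewidth is minor-monotone, tw(G) ≥ tw(K_{4}) = 3. Therefore the treewidth is 3.

Treewidth 3.
Bags: B1 = {2, 3, 4, 5}  B2 = {1, 2, 3, 5}  B3 = {0, 2, 3, 5}
Tree: B1–B2, B2–B3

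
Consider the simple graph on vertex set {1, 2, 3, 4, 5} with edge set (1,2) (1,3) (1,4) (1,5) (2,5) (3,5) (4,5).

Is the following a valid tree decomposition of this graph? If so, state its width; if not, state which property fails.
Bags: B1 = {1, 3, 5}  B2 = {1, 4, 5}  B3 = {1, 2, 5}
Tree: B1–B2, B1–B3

Yes; width 2.

Checking the three conditions: (i) the bags cover all of {1, 2, 3, 4, 5}; (ii) for each edge, some bag contains both endpoints; (iii) the bags containing any fixed vertex form a subtree. All hold, so the decomposition is valid with width 3 − 1 = 2.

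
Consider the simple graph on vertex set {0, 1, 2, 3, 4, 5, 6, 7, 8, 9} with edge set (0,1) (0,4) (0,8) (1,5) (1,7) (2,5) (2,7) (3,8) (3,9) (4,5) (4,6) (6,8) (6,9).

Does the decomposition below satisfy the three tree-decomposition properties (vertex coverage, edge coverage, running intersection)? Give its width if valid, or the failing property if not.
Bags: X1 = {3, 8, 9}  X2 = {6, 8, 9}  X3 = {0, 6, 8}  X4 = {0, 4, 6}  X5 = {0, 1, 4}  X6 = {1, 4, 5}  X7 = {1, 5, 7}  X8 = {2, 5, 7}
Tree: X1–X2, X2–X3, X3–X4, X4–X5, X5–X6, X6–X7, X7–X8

Yes; width 2.

Every vertex of G appears in some bag (union = {0, 1, 2, 3, 4, 5, 6, 7, 8, 9}); every edge is covered by a bag; and for each vertex v the set of bags containing v is connected in the bag tree. The decomposition is therefore valid. The largest bag has 3 vertices, so the width is 2.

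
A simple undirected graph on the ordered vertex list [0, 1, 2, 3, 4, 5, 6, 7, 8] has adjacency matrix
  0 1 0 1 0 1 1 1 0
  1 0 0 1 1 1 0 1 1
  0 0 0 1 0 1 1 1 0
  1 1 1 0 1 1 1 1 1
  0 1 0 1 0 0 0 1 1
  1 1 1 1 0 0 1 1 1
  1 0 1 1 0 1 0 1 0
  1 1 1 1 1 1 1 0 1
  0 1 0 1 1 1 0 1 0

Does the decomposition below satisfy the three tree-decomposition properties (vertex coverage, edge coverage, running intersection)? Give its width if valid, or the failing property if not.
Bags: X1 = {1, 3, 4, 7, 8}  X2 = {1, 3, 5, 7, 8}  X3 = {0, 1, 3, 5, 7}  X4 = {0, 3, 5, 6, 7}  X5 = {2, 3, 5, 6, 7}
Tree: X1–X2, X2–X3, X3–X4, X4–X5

Checking the three conditions: (i) the bags cover all of {0, 1, 2, 3, 4, 5, 6, 7, 8}; (ii) for each edge, some bag contains both endpoints; (iii) the bags containing any fixed vertex form a subtree. All hold, so the decomposition is valid with width 5 − 1 = 4.

Yes; width 4.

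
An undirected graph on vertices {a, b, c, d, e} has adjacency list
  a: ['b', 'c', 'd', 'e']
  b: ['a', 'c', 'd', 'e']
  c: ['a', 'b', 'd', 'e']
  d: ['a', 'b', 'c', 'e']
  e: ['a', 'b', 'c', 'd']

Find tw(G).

4

A width-4 tree decomposition is:
Bags: B1 = {a, b, c, d, e}
Tree: (single bag)
A single bag containing all 5 vertices is trivially a valid decomposition of width 4. For the lower bound, the 5 vertices {a, b, c, d, e} are pairwise adjacent, and any tree decomposition puts a clique entirely inside one bag — forcing width ≥ 4. Hence tw(G) = 4 exactly.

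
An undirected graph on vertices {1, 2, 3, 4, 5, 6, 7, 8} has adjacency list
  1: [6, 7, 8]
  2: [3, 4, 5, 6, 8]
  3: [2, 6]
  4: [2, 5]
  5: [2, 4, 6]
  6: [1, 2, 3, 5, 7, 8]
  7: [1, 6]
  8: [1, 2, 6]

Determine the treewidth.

A width-2 tree decomposition is:
Bags: B1 = {2, 5, 6}  B2 = {2, 4, 5}  B3 = {2, 6, 8}  B4 = {1, 6, 8}  B5 = {2, 3, 6}  B6 = {1, 6, 7}
Tree: B1–B2, B1–B3, B3–B4, B1–B5, B4–B6
Every bag has size at most 3, so the width is 3 − 1 = 2 and tw(G) ≤ 2. Conversely, {2, 4, 5} is a clique of size 3, and the vertices of any clique must share a bag in every tree decomposition; so some bag has ≥ 3 vertices and tw(G) ≥ 2. Hence tw(G) = 2 exactly.

2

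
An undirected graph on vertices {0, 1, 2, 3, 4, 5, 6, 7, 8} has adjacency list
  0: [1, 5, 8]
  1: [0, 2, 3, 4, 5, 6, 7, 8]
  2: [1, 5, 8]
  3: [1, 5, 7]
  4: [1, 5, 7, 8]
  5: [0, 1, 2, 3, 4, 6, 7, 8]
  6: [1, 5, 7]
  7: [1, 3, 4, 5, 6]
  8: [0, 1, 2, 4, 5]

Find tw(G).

3

A width-3 tree decomposition is:
Bags: B1 = {1, 4, 5, 7}  B2 = {1, 4, 5, 8}  B3 = {1, 2, 5, 8}  B4 = {0, 1, 5, 8}  B5 = {1, 3, 5, 7}  B6 = {1, 5, 6, 7}
Tree: B1–B2, B2–B3, B3–B4, B1–B5, B5–B6
The largest bag has 4 vertices, giving width 3; this decomposition certifies tw(G) ≤ 3. On the other hand G contains the 4-clique {0, 1, 5, 8}. A clique must lie in a single bag of any decomposition, so no decomposition can have width below 3. Combining the bounds, tw(G) = 3.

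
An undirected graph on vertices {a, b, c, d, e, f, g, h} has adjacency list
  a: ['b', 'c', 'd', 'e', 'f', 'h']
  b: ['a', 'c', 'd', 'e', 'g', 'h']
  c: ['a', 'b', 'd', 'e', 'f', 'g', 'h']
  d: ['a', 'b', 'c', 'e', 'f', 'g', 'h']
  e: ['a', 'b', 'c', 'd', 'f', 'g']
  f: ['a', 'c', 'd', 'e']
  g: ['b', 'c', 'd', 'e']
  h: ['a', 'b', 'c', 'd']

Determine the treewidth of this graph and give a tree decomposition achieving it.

The largest bag has 5 vertices, giving width 4; this decomposition certifies tw(G) ≤ 4. For the lower bound, the 5 vertices {a, c, d, e, f} are pairwise adjacent, and any tree decomposition puts a clique entirely inside one bag — forcing width ≥ 4. Therefore the treewidth is 4.

Treewidth 4.
One such decomposition:
Bags: B1 = {a, c, d, e, f}  B2 = {a, b, c, d, e}  B3 = {b, c, d, e, g}  B4 = {a, b, c, d, h}
Tree: B1–B2, B2–B3, B2–B4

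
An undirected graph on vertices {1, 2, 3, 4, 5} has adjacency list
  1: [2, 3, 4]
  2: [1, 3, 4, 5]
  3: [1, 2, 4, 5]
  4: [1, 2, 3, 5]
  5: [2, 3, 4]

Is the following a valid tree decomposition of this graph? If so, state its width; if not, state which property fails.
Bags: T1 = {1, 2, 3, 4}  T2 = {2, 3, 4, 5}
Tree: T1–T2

Yes; width 3.

Every vertex of G appears in some bag (union = {1, 2, 3, 4, 5}); every edge is covered by a bag; and for each vertex v the set of bags containing v is connected in the bag tree. The decomposition is therefore valid. The largest bag has 4 vertices, so the width is 3.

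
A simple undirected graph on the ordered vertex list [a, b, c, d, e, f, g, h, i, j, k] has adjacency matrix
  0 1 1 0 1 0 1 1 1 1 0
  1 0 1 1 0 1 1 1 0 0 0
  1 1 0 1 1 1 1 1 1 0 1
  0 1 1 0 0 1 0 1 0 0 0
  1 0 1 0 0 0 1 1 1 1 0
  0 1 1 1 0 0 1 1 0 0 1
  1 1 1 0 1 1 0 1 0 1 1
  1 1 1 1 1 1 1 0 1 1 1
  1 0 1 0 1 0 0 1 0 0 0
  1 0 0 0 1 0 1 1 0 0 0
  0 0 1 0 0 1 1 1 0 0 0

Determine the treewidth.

4

A width-4 tree decomposition is:
Bags: B1 = {a, b, c, g, h}  B2 = {b, c, f, g, h}  B3 = {c, f, g, h, k}  B4 = {a, c, e, g, h}  B5 = {b, c, d, f, h}  B6 = {a, e, g, h, j}  B7 = {a, c, e, h, i}
Tree: B1–B2, B2–B3, B1–B4, B2–B5, B4–B6, B4–B7
Each bag holds 5 vertices, so the decomposition has width 4, which upper-bounds the treewidth. For the lower bound, the 5 vertices {a, e, g, h, j} are pairwise adjacent, and any tree decomposition puts a clique entirely inside one bag — forcing width ≥ 4. Combining the bounds, tw(G) = 4.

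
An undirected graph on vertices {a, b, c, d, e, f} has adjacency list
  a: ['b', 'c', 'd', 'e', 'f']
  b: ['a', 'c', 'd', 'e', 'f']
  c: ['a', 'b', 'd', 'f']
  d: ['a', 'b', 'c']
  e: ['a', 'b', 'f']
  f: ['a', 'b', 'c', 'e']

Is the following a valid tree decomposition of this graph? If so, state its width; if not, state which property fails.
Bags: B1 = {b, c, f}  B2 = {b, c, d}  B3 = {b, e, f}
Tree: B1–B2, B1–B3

No — vertex a appears in no bag.

A tree decomposition must satisfy three properties: every vertex lies in some bag; for every edge, both endpoints lie together in some bag; and for every vertex, the bags containing it form a connected subtree. Here vertex a appears in no bag, so the decomposition is invalid.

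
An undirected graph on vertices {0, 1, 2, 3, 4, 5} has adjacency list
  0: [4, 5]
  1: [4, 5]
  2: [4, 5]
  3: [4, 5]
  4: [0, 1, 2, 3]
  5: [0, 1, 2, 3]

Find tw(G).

2

A width-2 tree decomposition is:
Bags: B1 = {1, 4, 5}  B2 = {2, 4, 5}  B3 = {0, 4, 5}  B4 = {3, 4, 5}
Tree: B1–B2, B2–B3, B3–B4
The largest bag has 3 vertices, giving width 2; this decomposition certifies tw(G) ≤ 2. The edges 1–5–2–4–1 form a cycle, so G is not a tree and its treewidth is at least 2. The upper and lower bounds meet at 2, so that is the treewidth.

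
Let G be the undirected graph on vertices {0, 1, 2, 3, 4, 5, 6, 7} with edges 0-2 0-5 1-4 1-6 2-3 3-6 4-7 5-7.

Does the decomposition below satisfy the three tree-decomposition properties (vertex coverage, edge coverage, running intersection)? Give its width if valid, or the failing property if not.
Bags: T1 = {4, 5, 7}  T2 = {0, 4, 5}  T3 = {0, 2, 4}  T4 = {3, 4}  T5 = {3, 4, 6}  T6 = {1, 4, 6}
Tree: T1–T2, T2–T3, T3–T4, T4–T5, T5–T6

No — edge (2,3) lies in no bag.

A tree decomposition must satisfy three properties: every vertex lies in some bag; for every edge, both endpoints lie together in some bag; and for every vertex, the bags containing it form a connected subtree. Here edge (2,3) lies in no bag, so the decomposition is invalid.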